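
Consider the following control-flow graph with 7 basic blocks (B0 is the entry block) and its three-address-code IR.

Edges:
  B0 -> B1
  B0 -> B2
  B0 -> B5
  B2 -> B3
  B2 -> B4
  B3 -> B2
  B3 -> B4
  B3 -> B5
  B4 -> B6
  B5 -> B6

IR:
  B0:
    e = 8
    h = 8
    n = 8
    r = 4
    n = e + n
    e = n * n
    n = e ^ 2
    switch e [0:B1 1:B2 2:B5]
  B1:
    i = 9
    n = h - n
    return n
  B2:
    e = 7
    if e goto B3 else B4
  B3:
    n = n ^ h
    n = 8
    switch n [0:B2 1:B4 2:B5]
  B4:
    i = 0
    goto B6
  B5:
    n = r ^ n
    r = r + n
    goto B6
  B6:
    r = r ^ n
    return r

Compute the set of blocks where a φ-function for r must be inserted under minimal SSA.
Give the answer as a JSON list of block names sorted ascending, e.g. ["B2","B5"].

Answer: ["B6"]

Derivation:
idom tree: B1←B0 B2←B0 B3←B2 B4←B2 B5←B0 B6←B0
Dom∩ at merges:
  B2: preds {B0,B3}: {B0} ∩ {B0,B2,B3} = {B0}; idom=B0
  B4: preds {B2,B3}: {B0,B2} ∩ {B0,B2,B3} = {B0,B2}; idom=B2
  B5: preds {B0,B3}: {B0} ∩ {B0,B2,B3} = {B0}; idom=B0
  B6: preds {B4,B5}: {B0,B2,B4} ∩ {B0,B5} = {B0}; idom=B0

DF derivation:
  B2←B0: walk · to B0
  B2←B3: walk B3→B2 to B0
  B4←B2: walk · to B2
  B4←B3: walk B3 to B2
  B5←B0: walk · to B0
  B5←B3: walk B3→B2 to B0
  B6←B4: walk B4→B2 to B0
  B6←B5: walk B5 to B0
  B0: DF=∅
  B1: DF=∅
  B2: DF={B2,B5,B6}
  B3: DF={B2,B4,B5}
  B4: DF={B6}
  B5: DF={B6}
  B6: DF=∅

φ for r: defs {B0,B5,B6}
  DF⁺ = {B6}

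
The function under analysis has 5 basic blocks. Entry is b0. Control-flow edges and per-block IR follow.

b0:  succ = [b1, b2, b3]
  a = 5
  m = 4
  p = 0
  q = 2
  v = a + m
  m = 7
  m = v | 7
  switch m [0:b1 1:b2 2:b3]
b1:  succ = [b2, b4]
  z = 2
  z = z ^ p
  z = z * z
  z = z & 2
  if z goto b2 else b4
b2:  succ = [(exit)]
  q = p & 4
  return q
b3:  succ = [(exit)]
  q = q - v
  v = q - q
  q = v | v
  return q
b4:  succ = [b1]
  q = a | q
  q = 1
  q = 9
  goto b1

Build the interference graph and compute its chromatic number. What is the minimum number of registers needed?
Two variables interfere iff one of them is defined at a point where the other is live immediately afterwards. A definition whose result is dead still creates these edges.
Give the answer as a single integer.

Per-block:
  b0 def {a,m,p,q,v} use ∅
  b1 def {z} use {p}
  b2 def {q} use {p}
  b3 def {q,v} use {q,v}
  b4 def {q} use {a,q}

Live sets:
  b0 li=∅ lo={a,p,q,v}
  b1 li={a,p,q} lo={a,p,q}
  b2 li={p} lo=∅
  b3 li={q,v} lo=∅
  b4 li={a,p,q} lo={a,p,q}

Interference:
  a — {m,p,q,v,z}
  m — {a,p,q,v}
  p — {a,m,q,v,z}
  q — {a,m,p,v,z}
  v — {a,m,p,q}
  z — {a,p,q}

Chromatic number:
  {a,m,p,q,v} pairwise interfere (5-clique) ⇒ χ ≥ 5
  5-colouring: r0={a}  r1={p}  r2={q}  r3={m,z}  r4={v}
  χ = 5

Answer: 5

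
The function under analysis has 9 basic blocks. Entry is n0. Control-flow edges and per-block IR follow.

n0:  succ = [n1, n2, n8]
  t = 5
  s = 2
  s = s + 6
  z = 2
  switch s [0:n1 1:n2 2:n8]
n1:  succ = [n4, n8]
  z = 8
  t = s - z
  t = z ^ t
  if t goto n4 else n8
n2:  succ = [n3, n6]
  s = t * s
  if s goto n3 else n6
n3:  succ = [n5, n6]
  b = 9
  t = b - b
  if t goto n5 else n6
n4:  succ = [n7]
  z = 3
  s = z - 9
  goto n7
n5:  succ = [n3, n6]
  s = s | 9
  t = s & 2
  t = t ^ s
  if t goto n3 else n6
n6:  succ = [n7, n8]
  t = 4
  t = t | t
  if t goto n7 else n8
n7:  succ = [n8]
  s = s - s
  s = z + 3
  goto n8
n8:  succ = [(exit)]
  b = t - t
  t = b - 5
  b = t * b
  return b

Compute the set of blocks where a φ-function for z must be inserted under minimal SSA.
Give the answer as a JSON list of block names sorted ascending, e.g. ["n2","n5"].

Answer: ["n7", "n8"]

Analysis:
idom tree: n1←n0 n2←n0 n3←n2 n4←n1 n5←n3 n6←n2 n7←n0 n8←n0
Join-block Dom:
  n3: preds {n2,n5}: {n0,n2} ∩ {n0,n2,n3,n5} = {n0,n2}; idom=n2
  n6: preds {n2,n3,n5}: {n0,n2} ∩ {n0,n2,n3} ∩ {n0,n2,n3,n5} = {n0,n2}; idom=n2
  n7: preds {n4,n6}: {n0,n1,n4} ∩ {n0,n2,n6} = {n0}; idom=n0
  n8: preds {n0,n1,n6,n7}: {n0} ∩ {n0,n1} ∩ {n0,n2,n6} ∩ {n0,n7} = {n0}; idom=n0

Frontier:
  join n3 pred n2: · stop@n2
  join n3 pred n5: n5→n3 stop@n2
  join n6 pred n2: · stop@n2
  join n6 pred n3: n3 stop@n2
  join n6 pred n5: n5→n3 stop@n2
  join n7 pred n4: n4→n1 stop@n0
  join n7 pred n6: n6→n2 stop@n0
  join n8 pred n0: · stop@n0
  join n8 pred n1: n1 stop@n0
  join n8 pred n6: n6→n2 stop@n0
  join n8 pred n7: n7 stop@n0
  n0 → ∅
  n1 → {n7,n8}
  n2 → {n7,n8}
  n3 → {n3,n6}
  n4 → {n7}
  n5 → {n3,n6}
  n6 → {n7,n8}
  n7 → {n8}
  n8 → ∅

φ for z: defs {n0,n1,n4}
  DF⁺ = {n7,n8}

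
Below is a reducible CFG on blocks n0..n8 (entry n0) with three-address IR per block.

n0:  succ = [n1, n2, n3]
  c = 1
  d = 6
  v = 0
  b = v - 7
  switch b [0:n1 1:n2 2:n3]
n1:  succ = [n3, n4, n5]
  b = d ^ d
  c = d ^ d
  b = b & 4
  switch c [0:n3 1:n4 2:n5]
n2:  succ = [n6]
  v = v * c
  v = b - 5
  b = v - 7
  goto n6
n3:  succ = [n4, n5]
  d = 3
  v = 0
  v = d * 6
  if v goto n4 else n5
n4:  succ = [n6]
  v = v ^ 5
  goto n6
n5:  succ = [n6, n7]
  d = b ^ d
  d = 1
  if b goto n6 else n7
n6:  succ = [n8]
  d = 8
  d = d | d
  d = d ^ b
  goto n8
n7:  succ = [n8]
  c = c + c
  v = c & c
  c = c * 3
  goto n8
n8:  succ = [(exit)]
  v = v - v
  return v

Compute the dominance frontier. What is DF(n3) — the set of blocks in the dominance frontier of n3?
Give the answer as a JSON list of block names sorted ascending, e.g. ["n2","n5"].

idom tree: n1←n0 n2←n0 n3←n0 n4←n0 n5←n0 n6←n0 n7←n5 n8←n0
Dom∩ at merges:
  n3: preds {n0,n1}: {n0} ∩ {n0,n1} = {n0}; idom=n0
  n4: preds {n1,n3}: {n0,n1} ∩ {n0,n3} = {n0}; idom=n0
  n5: preds {n1,n3}: {n0,n1} ∩ {n0,n3} = {n0}; idom=n0
  n6: preds {n2,n4,n5}: {n0,n2} ∩ {n0,n4} ∩ {n0,n5} = {n0}; idom=n0
  n8: preds {n6,n7}: {n0,n6} ∩ {n0,n5,n7} = {n0}; idom=n0

Frontier:
  join n3 pred n0: · stop@n0
  join n3 pred n1: n1 stop@n0
  join n4 pred n1: n1 stop@n0
  join n4 pred n3: n3 stop@n0
  join n5 pred n1: n1 stop@n0
  join n5 pred n3: n3 stop@n0
  join n6 pred n2: n2 stop@n0
  join n6 pred n4: n4 stop@n0
  join n6 pred n5: n5 stop@n0
  join n8 pred n6: n6 stop@n0
  join n8 pred n7: n7→n5 stop@n0
  DF(n0)=∅
  DF(n1)={n3,n4,n5}
  DF(n2)={n6}
  DF(n3)={n4,n5}
  DF(n4)={n6}
  DF(n5)={n6,n8}
  DF(n6)={n8}
  DF(n7)={n8}
  DF(n8)=∅

DF(n3) = ["n4", "n5"]

Answer: ["n4", "n5"]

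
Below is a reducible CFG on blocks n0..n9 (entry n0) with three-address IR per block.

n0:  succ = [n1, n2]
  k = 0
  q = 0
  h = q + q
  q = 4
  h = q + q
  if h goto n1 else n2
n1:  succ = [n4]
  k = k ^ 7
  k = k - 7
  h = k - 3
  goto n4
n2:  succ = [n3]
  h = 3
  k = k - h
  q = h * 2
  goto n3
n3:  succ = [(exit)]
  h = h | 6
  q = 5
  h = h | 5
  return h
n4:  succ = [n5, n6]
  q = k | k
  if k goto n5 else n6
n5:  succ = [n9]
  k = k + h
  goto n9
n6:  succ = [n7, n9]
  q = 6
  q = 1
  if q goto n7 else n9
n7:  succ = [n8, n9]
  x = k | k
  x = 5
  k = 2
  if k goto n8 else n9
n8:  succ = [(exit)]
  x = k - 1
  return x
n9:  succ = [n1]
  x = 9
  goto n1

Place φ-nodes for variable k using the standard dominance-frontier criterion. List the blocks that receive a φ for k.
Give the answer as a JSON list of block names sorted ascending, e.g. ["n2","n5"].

Answer: ["n1", "n9"]

Derivation:
idom tree: n1←n0 n2←n0 n3←n2 n4←n1 n5←n4 n6←n4 n7←n6 n8←n7 n9←n4
Dom at joins:
  n1: preds {n0,n9}: {n0} ∩ {n0,n1,n4,n9} = {n0}; idom=n0
  n9: preds {n5,n6,n7}: {n0,n1,n4,n5} ∩ {n0,n1,n4,n6} ∩ {n0,n1,n4,n6,n7} = {n0,n1,n4}; idom=n4

DF walk-up:
  n1←n0: walk · to n0
  n1←n9: walk n9→n4→n1 to n0
  n9←n5: walk n5 to n4
  n9←n6: walk n6 to n4
  n9←n7: walk n7→n6 to n4
  DF(n0)=∅
  DF(n1)={n1}
  DF(n2)=∅
  DF(n3)=∅
  DF(n4)={n1}
  DF(n5)={n9}
  DF(n6)={n9}
  DF(n7)={n9}
  DF(n8)=∅
  DF(n9)={n1}

φ for k: defs {n0,n1,n2,n5,n7}
  DF⁺ = {n1,n9}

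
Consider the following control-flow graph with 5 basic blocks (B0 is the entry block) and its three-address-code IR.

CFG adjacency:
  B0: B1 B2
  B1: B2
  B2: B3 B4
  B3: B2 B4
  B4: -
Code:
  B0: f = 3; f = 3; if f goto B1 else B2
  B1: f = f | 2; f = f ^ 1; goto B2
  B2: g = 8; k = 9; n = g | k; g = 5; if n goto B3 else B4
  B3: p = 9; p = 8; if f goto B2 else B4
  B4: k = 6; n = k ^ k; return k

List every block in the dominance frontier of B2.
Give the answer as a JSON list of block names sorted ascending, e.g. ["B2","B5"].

idom tree: B1←B0 B2←B0 B3←B2 B4←B2
Dom at joins:
  B2: preds {B0,B1,B3}: {B0} ∩ {B0,B1} ∩ {B0,B2,B3} = {B0}; idom=B0
  B4: preds {B2,B3}: {B0,B2} ∩ {B0,B2,B3} = {B0,B2}; idom=B2

DF walk-up:
  join B2 pred B0: · stop@B0
  join B2 pred B1: B1 stop@B0
  join B2 pred B3: B3→B2 stop@B0
  join B4 pred B2: · stop@B2
  join B4 pred B3: B3 stop@B2
  B0 → ∅
  B1 → {B2}
  B2 → {B2}
  B3 → {B2,B4}
  B4 → ∅

DF(B2) = ["B2"]

Answer: ["B2"]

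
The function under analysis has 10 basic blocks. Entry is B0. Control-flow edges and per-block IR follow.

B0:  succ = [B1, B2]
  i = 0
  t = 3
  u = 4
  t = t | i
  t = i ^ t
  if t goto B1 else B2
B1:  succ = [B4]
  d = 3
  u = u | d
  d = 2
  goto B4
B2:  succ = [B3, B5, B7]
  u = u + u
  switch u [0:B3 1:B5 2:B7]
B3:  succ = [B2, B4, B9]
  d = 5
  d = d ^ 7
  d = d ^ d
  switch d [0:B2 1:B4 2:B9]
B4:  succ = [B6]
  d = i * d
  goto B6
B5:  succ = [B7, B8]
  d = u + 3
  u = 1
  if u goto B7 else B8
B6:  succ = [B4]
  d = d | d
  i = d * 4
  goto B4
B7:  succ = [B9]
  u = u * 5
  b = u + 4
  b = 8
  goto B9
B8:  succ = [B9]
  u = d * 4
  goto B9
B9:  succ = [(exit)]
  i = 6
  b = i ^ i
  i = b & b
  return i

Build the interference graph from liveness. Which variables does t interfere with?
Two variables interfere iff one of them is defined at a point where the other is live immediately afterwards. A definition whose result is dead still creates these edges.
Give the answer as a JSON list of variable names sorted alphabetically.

def/use:
  B0 def {i,t,u} use ∅
  B1 def {d,u} use {u}
  B2 def {u} use {u}
  B3 def {d} use ∅
  B4 def {d} use {d,i}
  B5 def {d,u} use {u}
  B6 def {d,i} use {d}
  B7 def {b,u} use {u}
  B8 def {u} use {d}
  B9 def {b,i} use ∅

Liveness:
  B0: in=∅ out={i,u}
  B1: in={i,u} out={d,i}
  B2: in={i,u} out={i,u}
  B3: in={i,u} out={d,i,u}
  B4: in={d,i} out={d}
  B5: in={u} out={d,u}
  B6: in={d} out={d,i}
  B7: in={u} out=∅
  B8: in={d} out=∅
  B9: in=∅ out=∅

Interference:
  b — ∅
  d — {i,u}
  i — {d,t,u}
  t — {i,u}
  u — {d,i,t}

N(t) = ["i", "u"]

Answer: ["i", "u"]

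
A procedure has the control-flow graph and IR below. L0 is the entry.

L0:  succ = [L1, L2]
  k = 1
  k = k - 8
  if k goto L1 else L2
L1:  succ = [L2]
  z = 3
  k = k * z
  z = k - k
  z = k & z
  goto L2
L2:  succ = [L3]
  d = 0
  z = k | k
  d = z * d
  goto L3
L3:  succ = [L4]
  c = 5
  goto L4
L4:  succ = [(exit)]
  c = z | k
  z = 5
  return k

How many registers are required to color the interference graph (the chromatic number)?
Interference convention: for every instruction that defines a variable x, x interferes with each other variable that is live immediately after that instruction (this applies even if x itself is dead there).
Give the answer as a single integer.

Answer: 3

Working:
Per-block:
  L0: {k} / ∅
  L1: {k,z} / {k}
  L2: {d,z} / {k}
  L3: {c} / ∅
  L4: {c,z} / {k,z}

Backward fixpoint:
  live L0: ∅→{k}
  live L1: {k}→{k}
  live L2: {k}→{k,z}
  live L3: {k,z}→{k,z}
  live L4: {k,z}→∅

Interference:
  c: {k,z}
  d: {k,z}
  k: {c,d,z}
  z: {c,d,k}

Colouring:
  lower bound: {c,k,z} mutually conflict ⇒ χ ≥ 3
  assign c→c2 d→c2 k→c0 z→c1 — no edge inside a register ⇒ χ ≤ 3
  χ = 3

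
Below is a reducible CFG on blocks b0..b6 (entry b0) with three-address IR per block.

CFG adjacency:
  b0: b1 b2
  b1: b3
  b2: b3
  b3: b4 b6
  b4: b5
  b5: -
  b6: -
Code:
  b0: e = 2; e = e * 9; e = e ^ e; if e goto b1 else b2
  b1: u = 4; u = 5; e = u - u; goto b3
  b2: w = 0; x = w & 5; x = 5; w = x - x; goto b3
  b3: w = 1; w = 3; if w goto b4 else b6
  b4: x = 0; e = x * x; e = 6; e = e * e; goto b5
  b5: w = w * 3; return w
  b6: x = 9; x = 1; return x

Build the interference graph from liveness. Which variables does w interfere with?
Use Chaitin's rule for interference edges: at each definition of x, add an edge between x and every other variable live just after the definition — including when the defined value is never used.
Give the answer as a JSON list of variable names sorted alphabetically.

Per-block:
  b0: {e} / ∅
  b1: {e,u} / ∅
  b2: {w,x} / ∅
  b3: {w} / ∅
  b4: {e,x} / ∅
  b5: {w} / {w}
  b6: {x} / ∅

Backward fixpoint:
  b0 li=∅ lo=∅
  b1 li=∅ lo=∅
  b2 li=∅ lo=∅
  b3 li=∅ lo={w}
  b4 li={w} lo={w}
  b5 li={w} lo=∅
  b6 li=∅ lo=∅

Interference:
  e↔{w}
  u↔∅
  w↔{e,x}
  x↔{w}

N(w) = ["e", "x"]

Answer: ["e", "x"]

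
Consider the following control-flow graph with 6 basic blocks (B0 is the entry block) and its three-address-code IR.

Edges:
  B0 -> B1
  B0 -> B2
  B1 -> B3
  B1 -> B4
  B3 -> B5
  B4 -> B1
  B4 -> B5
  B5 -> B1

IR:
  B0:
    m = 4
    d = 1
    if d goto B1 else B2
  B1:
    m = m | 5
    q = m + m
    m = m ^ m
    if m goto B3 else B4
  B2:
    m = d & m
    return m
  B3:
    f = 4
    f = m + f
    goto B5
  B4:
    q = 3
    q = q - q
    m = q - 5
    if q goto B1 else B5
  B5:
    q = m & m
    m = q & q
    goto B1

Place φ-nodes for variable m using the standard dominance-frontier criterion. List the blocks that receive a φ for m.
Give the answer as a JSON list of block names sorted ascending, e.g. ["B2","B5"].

Answer: ["B1", "B5"]

Analysis:
idom tree: B1←B0 B2←B0 B3←B1 B4←B1 B5←B1
Dom∩ at merges:
  B1: preds {B0,B4,B5}: {B0} ∩ {B0,B1,B4} ∩ {B0,B1,B5} = {B0}; idom=B0
  B5: preds {B3,B4}: {B0,B1,B3} ∩ {B0,B1,B4} = {B0,B1}; idom=B1

DF derivation:
  join B1 pred B0: · stop@B0
  join B1 pred B4: B4→B1 stop@B0
  join B1 pred B5: B5→B1 stop@B0
  join B5 pred B3: B3 stop@B1
  join B5 pred B4: B4 stop@B1
  B0 → ∅
  B1 → {B1}
  B2 → ∅
  B3 → {B5}
  B4 → {B1,B5}
  B5 → {B1}

φ for m: defs {B0,B1,B2,B4,B5}
  DF⁺ = {B1,B5}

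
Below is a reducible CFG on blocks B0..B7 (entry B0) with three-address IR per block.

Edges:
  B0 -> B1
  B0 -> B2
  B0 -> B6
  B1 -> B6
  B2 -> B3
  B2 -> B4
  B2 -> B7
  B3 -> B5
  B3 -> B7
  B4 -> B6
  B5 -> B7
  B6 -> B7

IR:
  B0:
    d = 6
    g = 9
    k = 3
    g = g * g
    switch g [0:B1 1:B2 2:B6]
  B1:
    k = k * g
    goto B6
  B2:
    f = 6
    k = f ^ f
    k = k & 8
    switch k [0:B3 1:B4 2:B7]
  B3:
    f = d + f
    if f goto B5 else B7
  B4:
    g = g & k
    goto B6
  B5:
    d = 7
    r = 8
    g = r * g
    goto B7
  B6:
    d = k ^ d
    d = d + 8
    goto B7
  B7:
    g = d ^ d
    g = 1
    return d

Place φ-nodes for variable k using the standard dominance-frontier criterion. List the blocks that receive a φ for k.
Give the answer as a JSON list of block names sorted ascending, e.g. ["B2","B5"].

Answer: ["B6", "B7"]

Derivation:
idom tree: B1←B0 B2←B0 B3←B2 B4←B2 B5←B3 B6←B0 B7←B0
Join-block Dom:
  B6: preds {B0,B1,B4}: {B0} ∩ {B0,B1} ∩ {B0,B2,B4} = {B0}; idom=B0
  B7: preds {B2,B3,B5,B6}: {B0,B2} ∩ {B0,B2,B3} ∩ {B0,B2,B3,B5} ∩ {B0,B6} = {B0}; idom=B0

DF derivation:
  B6←B0: walk · to B0
  B6←B1: walk B1 to B0
  B6←B4: walk B4→B2 to B0
  B7←B2: walk B2 to B0
  B7←B3: walk B3→B2 to B0
  B7←B5: walk B5→B3→B2 to B0
  B7←B6: walk B6 to B0
  B0 → ∅
  B1 → {B6}
  B2 → {B6,B7}
  B3 → {B7}
  B4 → {B6}
  B5 → {B7}
  B6 → {B7}
  B7 → ∅

φ for k: defs {B0,B1,B2}
  DF⁺ = {B6,B7}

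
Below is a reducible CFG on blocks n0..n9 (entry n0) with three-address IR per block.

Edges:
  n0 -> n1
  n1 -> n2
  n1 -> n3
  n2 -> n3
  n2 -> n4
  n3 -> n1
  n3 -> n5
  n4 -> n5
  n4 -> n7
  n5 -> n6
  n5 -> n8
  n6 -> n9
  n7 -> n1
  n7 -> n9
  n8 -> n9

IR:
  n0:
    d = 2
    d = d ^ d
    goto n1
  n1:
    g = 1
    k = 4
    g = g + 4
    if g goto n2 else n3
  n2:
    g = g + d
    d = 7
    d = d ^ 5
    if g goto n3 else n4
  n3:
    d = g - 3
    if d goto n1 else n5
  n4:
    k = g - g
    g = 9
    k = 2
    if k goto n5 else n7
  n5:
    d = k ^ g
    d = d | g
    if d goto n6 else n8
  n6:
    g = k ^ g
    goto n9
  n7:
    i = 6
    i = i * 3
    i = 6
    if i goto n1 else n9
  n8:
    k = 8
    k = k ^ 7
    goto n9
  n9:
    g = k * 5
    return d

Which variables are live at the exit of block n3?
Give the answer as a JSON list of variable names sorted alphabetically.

Answer: ["d", "g", "k"]

Derivation:
Block summaries:
  n0: {d} / ∅
  n1: {g,k} / ∅
  n2: {d,g} / {d,g}
  n3: {d} / {g}
  n4: {g,k} / {g}
  n5: {d} / {g,k}
  n6: {g} / {g,k}
  n7: {i} / ∅
  n8: {k} / ∅
  n9: {g} / {d,k}

Backward fixpoint:
  n0: in=∅ out={d}
  n1: in={d} out={d,g,k}
  n2: in={d,g,k} out={d,g,k}
  n3: in={g,k} out={d,g,k}
  n4: in={d,g} out={d,g,k}
  n5: in={g,k} out={d,g,k}
  n6: in={d,g,k} out={d,k}
  n7: in={d,k} out={d,k}
  n8: in={d} out={d,k}
  n9: in={d,k} out=∅

live-out(n3) = ["d", "g", "k"]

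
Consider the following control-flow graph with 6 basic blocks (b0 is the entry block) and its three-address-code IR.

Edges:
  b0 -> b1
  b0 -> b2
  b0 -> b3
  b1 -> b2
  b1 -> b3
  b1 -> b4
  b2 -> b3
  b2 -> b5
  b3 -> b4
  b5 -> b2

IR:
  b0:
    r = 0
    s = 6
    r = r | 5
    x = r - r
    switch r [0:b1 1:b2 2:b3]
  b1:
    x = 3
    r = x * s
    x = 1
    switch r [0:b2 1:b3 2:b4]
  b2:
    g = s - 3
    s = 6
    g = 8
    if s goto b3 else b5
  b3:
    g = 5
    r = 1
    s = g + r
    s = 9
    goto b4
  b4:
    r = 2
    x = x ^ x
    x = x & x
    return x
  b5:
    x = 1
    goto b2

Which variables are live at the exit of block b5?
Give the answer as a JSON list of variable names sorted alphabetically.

Answer: ["s", "x"]

Working:
Block summaries:
  b0: def={r,s,x} ue=∅
  b1: def={r,x} ue={s}
  b2: def={g,s} ue={s}
  b3: def={g,r,s} ue=∅
  b4: def={r,x} ue={x}
  b5: def={x} ue=∅

Backward fixpoint:
  b0 li=∅ lo={s,x}
  b1 li={s} lo={s,x}
  b2 li={s,x} lo={s,x}
  b3 li={x} lo={x}
  b4 li={x} lo=∅
  b5 li={s} lo={s,x}

live-out(b5) = ["s", "x"]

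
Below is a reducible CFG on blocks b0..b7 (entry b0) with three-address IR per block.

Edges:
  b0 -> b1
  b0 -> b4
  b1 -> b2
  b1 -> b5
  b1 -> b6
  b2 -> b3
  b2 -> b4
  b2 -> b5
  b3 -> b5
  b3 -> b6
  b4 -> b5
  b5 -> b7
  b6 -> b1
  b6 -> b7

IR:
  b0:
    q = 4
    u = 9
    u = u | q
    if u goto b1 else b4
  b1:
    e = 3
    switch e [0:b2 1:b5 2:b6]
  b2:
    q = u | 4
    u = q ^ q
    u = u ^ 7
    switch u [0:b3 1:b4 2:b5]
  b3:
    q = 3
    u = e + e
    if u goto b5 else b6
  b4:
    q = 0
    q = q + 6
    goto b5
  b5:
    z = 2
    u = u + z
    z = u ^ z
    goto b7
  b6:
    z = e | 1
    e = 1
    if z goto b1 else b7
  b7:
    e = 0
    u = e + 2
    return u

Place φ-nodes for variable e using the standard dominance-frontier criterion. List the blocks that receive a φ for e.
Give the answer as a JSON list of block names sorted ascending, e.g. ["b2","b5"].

Answer: ["b1", "b4", "b5", "b7"]

Derivation:
idom tree: b1←b0 b2←b1 b3←b2 b4←b0 b5←b0 b6←b1 b7←b0
Dom∩ at merges:
  b1: preds {b0,b6}: {b0} ∩ {b0,b1,b6} = {b0}; idom=b0
  b4: preds {b0,b2}: {b0} ∩ {b0,b1,b2} = {b0}; idom=b0
  b5: preds {b1,b2,b3,b4}: {b0,b1} ∩ {b0,b1,b2} ∩ {b0,b1,b2,b3} ∩ {b0,b4} = {b0}; idom=b0
  b6: preds {b1,b3}: {b0,b1} ∩ {b0,b1,b2,b3} = {b0,b1}; idom=b1
  b7: preds {b5,b6}: {b0,b5} ∩ {b0,b1,b6} = {b0}; idom=b0

DF walk-up:
  b1←b0: walk · to b0
  b1←b6: walk b6→b1 to b0
  b4←b0: walk · to b0
  b4←b2: walk b2→b1 to b0
  b5←b1: walk b1 to b0
  b5←b2: walk b2→b1 to b0
  b5←b3: walk b3→b2→b1 to b0
  b5←b4: walk b4 to b0
  b6←b1: walk · to b1
  b6←b3: walk b3→b2 to b1
  b7←b5: walk b5 to b0
  b7←b6: walk b6→b1 to b0
  b0: DF=∅
  b1: DF={b1,b4,b5,b7}
  b2: DF={b4,b5,b6}
  b3: DF={b5,b6}
  b4: DF={b5}
  b5: DF={b7}
  b6: DF={b1,b7}
  b7: DF=∅

φ for e: defs {b1,b6,b7}
  DF⁺ = {b1,b4,b5,b7}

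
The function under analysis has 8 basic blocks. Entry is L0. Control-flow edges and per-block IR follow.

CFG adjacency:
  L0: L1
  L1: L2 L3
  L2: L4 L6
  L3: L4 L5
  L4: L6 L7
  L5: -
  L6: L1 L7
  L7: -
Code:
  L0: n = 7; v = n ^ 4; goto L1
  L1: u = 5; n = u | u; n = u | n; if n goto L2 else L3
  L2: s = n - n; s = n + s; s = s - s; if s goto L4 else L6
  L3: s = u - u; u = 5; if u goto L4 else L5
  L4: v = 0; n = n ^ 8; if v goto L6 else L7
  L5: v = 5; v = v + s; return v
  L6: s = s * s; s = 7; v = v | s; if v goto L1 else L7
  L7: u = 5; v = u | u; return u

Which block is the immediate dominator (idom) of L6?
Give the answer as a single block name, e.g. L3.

idom tree: L1←L0 L2←L1 L3←L1 L4←L1 L5←L3 L6←L1 L7←L1
Dom at joins:
  L1: preds {L0,L6}: {L0} ∩ {L0,L1,L6} = {L0}; idom=L0
  L4: preds {L2,L3}: {L0,L1,L2} ∩ {L0,L1,L3} = {L0,L1}; idom=L1
  L6: preds {L2,L4}: {L0,L1,L2} ∩ {L0,L1,L4} = {L0,L1}; idom=L1
  L7: preds {L4,L6}: {L0,L1,L4} ∩ {L0,L1,L6} = {L0,L1}; idom=L1

idom(L6) = L1

Answer: L1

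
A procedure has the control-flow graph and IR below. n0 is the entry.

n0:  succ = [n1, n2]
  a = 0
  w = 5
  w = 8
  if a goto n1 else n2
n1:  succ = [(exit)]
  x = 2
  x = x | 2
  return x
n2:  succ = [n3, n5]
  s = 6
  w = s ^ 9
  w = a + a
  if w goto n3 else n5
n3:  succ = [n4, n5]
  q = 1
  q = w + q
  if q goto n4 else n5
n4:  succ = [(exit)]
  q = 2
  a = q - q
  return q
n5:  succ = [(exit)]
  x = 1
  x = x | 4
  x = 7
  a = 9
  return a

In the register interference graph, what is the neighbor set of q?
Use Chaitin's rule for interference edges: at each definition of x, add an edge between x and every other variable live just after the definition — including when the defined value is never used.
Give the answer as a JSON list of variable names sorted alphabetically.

def/use:
  n0 def {a,w} use ∅
  n1 def {x} use ∅
  n2 def {s,w} use {a}
  n3 def {q} use {w}
  n4 def {a,q} use ∅
  n5 def {a,x} use ∅

Liveness:
  live n0: ∅→{a}
  live n1: ∅→∅
  live n2: {a}→{w}
  live n3: {w}→∅
  live n4: ∅→∅
  live n5: ∅→∅

Interfere edges:
  a↔{q,s,w}
  q↔{a,w}
  s↔{a}
  w↔{a,q}
  x↔∅

N(q) = ["a", "w"]

Answer: ["a", "w"]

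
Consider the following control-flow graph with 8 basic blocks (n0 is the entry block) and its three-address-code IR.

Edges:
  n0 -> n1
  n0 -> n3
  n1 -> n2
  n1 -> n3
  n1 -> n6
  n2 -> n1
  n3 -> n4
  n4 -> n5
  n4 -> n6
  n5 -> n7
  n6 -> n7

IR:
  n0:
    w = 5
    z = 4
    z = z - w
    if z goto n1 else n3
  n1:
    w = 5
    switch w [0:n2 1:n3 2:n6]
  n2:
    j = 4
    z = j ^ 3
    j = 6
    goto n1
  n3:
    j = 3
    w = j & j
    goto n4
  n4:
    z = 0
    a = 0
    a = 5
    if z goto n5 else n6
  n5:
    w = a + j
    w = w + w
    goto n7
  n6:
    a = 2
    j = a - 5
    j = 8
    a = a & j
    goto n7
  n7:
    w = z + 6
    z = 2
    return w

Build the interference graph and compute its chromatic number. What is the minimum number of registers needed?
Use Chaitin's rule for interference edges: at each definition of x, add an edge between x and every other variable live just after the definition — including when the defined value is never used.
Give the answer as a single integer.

Per-block:
  n0: {w,z} / ∅
  n1: {w} / ∅
  n2: {j,z} / ∅
  n3: {j,w} / ∅
  n4: {a,z} / ∅
  n5: {w} / {a,j}
  n6: {a,j} / ∅
  n7: {w,z} / {z}

Backward fixpoint:
  live n0: ∅→{z}
  live n1: {z}→{z}
  live n2: ∅→{z}
  live n3: ∅→{j}
  live n4: {j}→{a,j,z}
  live n5: {a,j,z}→{z}
  live n6: {z}→{z}
  live n7: {z}→∅

Interfere edges:
  a: {j,z}
  j: {a,w,z}
  w: {j,z}
  z: {a,j,w}

Chromatic number:
  {a,j,z} pairwise interfere (3-clique) ⇒ χ ≥ 3
  assign a→c2 j→c0 w→c2 z→c1 — no edge inside a register ⇒ χ ≤ 3
  χ = 3

Answer: 3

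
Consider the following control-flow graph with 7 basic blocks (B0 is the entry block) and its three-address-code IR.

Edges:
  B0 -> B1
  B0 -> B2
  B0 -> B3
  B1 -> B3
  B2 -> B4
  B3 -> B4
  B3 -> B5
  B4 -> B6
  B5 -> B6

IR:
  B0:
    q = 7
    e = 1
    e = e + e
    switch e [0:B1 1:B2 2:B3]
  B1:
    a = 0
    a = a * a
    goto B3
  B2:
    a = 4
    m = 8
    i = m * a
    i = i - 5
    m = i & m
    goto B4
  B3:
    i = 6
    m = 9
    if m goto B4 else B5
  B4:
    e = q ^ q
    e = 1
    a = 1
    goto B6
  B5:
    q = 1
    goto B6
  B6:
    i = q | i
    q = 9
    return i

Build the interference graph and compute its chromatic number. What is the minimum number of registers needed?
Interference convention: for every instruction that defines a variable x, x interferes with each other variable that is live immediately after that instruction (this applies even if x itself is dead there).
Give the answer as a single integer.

Block summaries:
  B0 def {e,q} use ∅
  B1 def {a} use ∅
  B2 def {a,i,m} use ∅
  B3 def {i,m} use ∅
  B4 def {a,e} use {q}
  B5 def {q} use ∅
  B6 def {i,q} use {i,q}

Liveness:
  B0 li=∅ lo={q}
  B1 li={q} lo={q}
  B2 li={q} lo={i,q}
  B3 li={q} lo={i,q}
  B4 li={i,q} lo={i,q}
  B5 li={i} lo={i,q}
  B6 li={i,q} lo=∅

Interfere edges:
  a↔{i,m,q}
  e↔{i,q}
  i↔{a,e,m,q}
  m↔{a,i,q}
  q↔{a,e,i,m}

Colouring:
  lower bound: {a,i,m,q} mutually conflict ⇒ χ ≥ 4
  4-colouring: c0={i}  c1={q}  c2={a,e}  c3={m}
  χ = 4

Answer: 4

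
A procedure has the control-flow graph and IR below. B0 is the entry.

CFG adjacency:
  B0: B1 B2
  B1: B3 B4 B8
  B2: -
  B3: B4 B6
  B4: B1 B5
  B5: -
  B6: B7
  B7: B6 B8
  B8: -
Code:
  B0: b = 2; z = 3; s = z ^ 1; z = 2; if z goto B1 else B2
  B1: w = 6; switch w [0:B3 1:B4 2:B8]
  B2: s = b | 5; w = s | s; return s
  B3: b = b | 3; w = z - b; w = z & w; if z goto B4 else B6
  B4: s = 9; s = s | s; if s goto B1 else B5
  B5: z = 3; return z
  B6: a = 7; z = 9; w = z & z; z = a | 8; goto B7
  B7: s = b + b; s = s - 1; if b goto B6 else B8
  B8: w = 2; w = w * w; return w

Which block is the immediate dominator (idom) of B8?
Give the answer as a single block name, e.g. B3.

idom tree: B1←B0 B2←B0 B3←B1 B4←B1 B5←B4 B6←B3 B7←B6 B8←B1
Join-block Dom:
  B1: preds {B0,B4}: {B0} ∩ {B0,B1,B4} = {B0}; idom=B0
  B4: preds {B1,B3}: {B0,B1} ∩ {B0,B1,B3} = {B0,B1}; idom=B1
  B6: preds {B3,B7}: {B0,B1,B3} ∩ {B0,B1,B3,B6,B7} = {B0,B1,B3}; idom=B3
  B8: preds {B1,B7}: {B0,B1} ∩ {B0,B1,B3,B6,B7} = {B0,B1}; idom=B1

idom(B8) = B1

Answer: B1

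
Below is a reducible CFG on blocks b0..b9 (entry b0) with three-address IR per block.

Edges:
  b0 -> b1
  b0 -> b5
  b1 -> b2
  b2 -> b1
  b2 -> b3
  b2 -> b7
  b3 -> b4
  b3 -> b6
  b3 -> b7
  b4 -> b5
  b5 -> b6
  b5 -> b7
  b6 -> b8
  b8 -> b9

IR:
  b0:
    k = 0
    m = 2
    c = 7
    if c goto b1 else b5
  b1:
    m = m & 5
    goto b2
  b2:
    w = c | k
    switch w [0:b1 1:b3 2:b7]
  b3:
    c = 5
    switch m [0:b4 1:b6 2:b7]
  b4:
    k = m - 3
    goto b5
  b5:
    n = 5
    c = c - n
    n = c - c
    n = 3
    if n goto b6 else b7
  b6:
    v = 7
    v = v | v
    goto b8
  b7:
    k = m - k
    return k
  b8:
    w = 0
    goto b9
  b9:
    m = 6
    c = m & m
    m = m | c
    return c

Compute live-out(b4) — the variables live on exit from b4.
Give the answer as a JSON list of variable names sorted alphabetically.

Answer: ["c", "k", "m"]

Working:
Block summaries:
  b0: def={c,k,m} ue=∅
  b1: def={m} ue={m}
  b2: def={w} ue={c,k}
  b3: def={c} ue={m}
  b4: def={k} ue={m}
  b5: def={c,n} ue={c}
  b6: def={v} ue=∅
  b7: def={k} ue={k,m}
  b8: def={w} ue=∅
  b9: def={c,m} ue=∅

Backward fixpoint:
  b0: in=∅ out={c,k,m}
  b1: in={c,k,m} out={c,k,m}
  b2: in={c,k,m} out={c,k,m}
  b3: in={k,m} out={c,k,m}
  b4: in={c,m} out={c,k,m}
  b5: in={c,k,m} out={k,m}
  b6: in=∅ out=∅
  b7: in={k,m} out=∅
  b8: in=∅ out=∅
  b9: in=∅ out=∅

live-out(b4) = ["c", "k", "m"]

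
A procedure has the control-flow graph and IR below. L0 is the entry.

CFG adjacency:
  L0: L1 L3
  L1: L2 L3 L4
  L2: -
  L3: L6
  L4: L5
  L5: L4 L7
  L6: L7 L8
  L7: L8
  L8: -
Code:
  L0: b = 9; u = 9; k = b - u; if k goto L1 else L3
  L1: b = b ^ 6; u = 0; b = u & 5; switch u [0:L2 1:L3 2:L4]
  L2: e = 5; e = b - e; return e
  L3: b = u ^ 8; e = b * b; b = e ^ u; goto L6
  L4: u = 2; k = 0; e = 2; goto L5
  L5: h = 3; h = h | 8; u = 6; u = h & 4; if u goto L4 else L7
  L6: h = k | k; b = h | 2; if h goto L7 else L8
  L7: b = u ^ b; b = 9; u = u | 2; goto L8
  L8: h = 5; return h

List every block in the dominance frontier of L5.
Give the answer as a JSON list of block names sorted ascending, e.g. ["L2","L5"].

idom tree: L1←L0 L2←L1 L3←L0 L4←L1 L5←L4 L6←L3 L7←L0 L8←L0
Dom at joins:
  L3: preds {L0,L1}: {L0} ∩ {L0,L1} = {L0}; idom=L0
  L4: preds {L1,L5}: {L0,L1} ∩ {L0,L1,L4,L5} = {L0,L1}; idom=L1
  L7: preds {L5,L6}: {L0,L1,L4,L5} ∩ {L0,L3,L6} = {L0}; idom=L0
  L8: preds {L6,L7}: {L0,L3,L6} ∩ {L0,L7} = {L0}; idom=L0

DF walk-up:
  join L3 pred L0: · stop@L0
  join L3 pred L1: L1 stop@L0
  join L4 pred L1: · stop@L1
  join L4 pred L5: L5→L4 stop@L1
  join L7 pred L5: L5→L4→L1 stop@L0
  join L7 pred L6: L6→L3 stop@L0
  join L8 pred L6: L6→L3 stop@L0
  join L8 pred L7: L7 stop@L0
  DF(L0)=∅
  DF(L1)={L3,L7}
  DF(L2)=∅
  DF(L3)={L7,L8}
  DF(L4)={L4,L7}
  DF(L5)={L4,L7}
  DF(L6)={L7,L8}
  DF(L7)={L8}
  DF(L8)=∅

DF(L5) = ["L4", "L7"]

Answer: ["L4", "L7"]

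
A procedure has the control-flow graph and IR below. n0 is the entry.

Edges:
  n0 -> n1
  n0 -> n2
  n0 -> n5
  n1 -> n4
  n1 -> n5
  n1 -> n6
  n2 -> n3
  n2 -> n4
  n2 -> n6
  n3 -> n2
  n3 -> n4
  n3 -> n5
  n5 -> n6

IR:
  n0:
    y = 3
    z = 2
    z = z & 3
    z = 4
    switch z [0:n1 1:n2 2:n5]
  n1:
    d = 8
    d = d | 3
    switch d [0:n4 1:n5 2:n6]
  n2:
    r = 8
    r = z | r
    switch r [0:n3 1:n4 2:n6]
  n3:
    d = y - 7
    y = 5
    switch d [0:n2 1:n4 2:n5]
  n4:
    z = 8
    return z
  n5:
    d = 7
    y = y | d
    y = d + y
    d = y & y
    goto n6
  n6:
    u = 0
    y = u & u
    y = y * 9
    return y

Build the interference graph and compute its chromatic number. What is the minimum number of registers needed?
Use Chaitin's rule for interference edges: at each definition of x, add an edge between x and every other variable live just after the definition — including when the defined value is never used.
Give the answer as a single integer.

Block summaries:
  n0: def={y,z} ue=∅
  n1: def={d} ue=∅
  n2: def={r} ue={z}
  n3: def={d,y} ue={y}
  n4: def={z} ue=∅
  n5: def={d,y} ue={y}
  n6: def={u,y} ue=∅

Backward fixpoint:
  live n0: ∅→{y,z}
  live n1: {y}→{y}
  live n2: {y,z}→{y,z}
  live n3: {y,z}→{y,z}
  live n4: ∅→∅
  live n5: {y}→∅
  live n6: ∅→∅

Conflict graph:
  d — {y,z}
  r — {y,z}
  u — ∅
  y — {d,r,z}
  z — {d,r,y}

Chromatic number:
  clique {d,y,z} ⇒ need ≥ 3
  3-colouring: r0={u,y}  r1={z}  r2={d,r}
  χ = 3

Answer: 3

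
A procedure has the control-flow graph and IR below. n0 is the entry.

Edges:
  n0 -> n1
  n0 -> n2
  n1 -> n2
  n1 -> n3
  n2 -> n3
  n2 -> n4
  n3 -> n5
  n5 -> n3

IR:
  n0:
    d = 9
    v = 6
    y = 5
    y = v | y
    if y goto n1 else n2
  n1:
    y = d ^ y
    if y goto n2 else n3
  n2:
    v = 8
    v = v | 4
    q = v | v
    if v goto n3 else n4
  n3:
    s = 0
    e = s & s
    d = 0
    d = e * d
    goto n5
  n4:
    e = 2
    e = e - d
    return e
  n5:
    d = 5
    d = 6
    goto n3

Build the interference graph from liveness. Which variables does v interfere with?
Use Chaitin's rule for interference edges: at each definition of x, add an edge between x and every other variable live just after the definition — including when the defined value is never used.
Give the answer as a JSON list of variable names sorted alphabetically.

def/use:
  n0 def {d,v,y} use ∅
  n1 def {y} use {d,y}
  n2 def {q,v} use ∅
  n3 def {d,e,s} use ∅
  n4 def {e} use {d}
  n5 def {d} use ∅

Live sets:
  n0 li=∅ lo={d,y}
  n1 li={d,y} lo={d}
  n2 li={d} lo={d}
  n3 li=∅ lo=∅
  n4 li={d} lo=∅
  n5 li=∅ lo=∅

Interfere edges:
  d: {e,q,v,y}
  e: {d}
  q: {d,v}
  s: ∅
  v: {d,q,y}
  y: {d,v}

N(v) = ["d", "q", "y"]

Answer: ["d", "q", "y"]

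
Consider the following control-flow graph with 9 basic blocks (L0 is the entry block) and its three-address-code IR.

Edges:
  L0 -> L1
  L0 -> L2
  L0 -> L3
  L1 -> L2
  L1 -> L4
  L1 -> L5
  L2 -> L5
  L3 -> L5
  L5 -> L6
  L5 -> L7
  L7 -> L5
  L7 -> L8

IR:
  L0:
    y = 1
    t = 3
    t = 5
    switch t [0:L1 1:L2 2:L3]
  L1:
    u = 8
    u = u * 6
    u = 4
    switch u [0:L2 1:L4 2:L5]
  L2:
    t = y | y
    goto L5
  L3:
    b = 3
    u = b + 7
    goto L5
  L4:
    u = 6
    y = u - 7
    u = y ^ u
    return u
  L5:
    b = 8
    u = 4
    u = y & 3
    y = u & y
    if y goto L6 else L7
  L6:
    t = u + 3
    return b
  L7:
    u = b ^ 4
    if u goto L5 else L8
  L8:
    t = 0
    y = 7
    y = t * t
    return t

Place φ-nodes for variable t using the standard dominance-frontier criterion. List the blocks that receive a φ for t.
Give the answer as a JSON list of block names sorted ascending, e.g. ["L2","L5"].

Answer: ["L5"]

Derivation:
idom tree: L1←L0 L2←L0 L3←L0 L4←L1 L5←L0 L6←L5 L7←L5 L8←L7
Dom∩ at merges:
  L2: preds {L0,L1}: {L0} ∩ {L0,L1} = {L0}; idom=L0
  L5: preds {L1,L2,L3,L7}: {L0,L1} ∩ {L0,L2} ∩ {L0,L3} ∩ {L0,L5,L7} = {L0}; idom=L0

DF walk-up:
  L2←L0: walk · to L0
  L2←L1: walk L1 to L0
  L5←L1: walk L1 to L0
  L5←L2: walk L2 to L0
  L5←L3: walk L3 to L0
  L5←L7: walk L7→L5 to L0
  L0: DF=∅
  L1: DF={L2,L5}
  L2: DF={L5}
  L3: DF={L5}
  L4: DF=∅
  L5: DF={L5}
  L6: DF=∅
  L7: DF={L5}
  L8: DF=∅

φ for t: defs {L0,L2,L6,L8}
  DF⁺ = {L5}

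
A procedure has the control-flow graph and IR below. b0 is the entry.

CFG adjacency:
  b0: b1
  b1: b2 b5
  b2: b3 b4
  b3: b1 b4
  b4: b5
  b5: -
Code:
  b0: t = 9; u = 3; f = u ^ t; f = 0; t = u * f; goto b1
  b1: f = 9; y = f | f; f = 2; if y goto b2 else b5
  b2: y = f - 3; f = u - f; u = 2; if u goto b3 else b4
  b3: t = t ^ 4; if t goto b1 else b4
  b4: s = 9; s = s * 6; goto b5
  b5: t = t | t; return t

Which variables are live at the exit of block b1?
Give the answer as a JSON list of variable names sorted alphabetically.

Per-block:
  b0: def={f,t,u} ue=∅
  b1: def={f,y} ue=∅
  b2: def={f,u,y} ue={f,u}
  b3: def={t} ue={t}
  b4: def={s} ue=∅
  b5: def={t} ue={t}

Backward fixpoint:
  b0 li=∅ lo={t,u}
  b1 li={t,u} lo={f,t,u}
  b2 li={f,t,u} lo={t,u}
  b3 li={t,u} lo={t,u}
  b4 li={t} lo={t}
  b5 li={t} lo=∅

live-out(b1) = ["f", "t", "u"]

Answer: ["f", "t", "u"]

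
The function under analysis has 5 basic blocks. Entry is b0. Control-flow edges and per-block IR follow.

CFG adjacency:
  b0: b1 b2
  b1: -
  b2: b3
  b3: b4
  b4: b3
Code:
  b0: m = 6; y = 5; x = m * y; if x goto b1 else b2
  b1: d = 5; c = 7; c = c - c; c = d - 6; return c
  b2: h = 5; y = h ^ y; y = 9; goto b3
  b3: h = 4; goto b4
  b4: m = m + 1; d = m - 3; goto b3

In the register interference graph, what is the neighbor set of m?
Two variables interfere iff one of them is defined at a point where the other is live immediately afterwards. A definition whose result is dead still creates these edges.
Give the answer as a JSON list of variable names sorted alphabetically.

Answer: ["d", "h", "x", "y"]

Analysis:
def/use:
  b0: def={m,x,y} ue=∅
  b1: def={c,d} ue=∅
  b2: def={h,y} ue={y}
  b3: def={h} ue=∅
  b4: def={d,m} ue={m}

Backward fixpoint:
  live b0: ∅→{m,y}
  live b1: ∅→∅
  live b2: {m,y}→{m}
  live b3: {m}→{m}
  live b4: {m}→{m}

Interference:
  c: {d}
  d: {c,m}
  h: {m,y}
  m: {d,h,x,y}
  x: {m,y}
  y: {h,m,x}

N(m) = ["d", "h", "x", "y"]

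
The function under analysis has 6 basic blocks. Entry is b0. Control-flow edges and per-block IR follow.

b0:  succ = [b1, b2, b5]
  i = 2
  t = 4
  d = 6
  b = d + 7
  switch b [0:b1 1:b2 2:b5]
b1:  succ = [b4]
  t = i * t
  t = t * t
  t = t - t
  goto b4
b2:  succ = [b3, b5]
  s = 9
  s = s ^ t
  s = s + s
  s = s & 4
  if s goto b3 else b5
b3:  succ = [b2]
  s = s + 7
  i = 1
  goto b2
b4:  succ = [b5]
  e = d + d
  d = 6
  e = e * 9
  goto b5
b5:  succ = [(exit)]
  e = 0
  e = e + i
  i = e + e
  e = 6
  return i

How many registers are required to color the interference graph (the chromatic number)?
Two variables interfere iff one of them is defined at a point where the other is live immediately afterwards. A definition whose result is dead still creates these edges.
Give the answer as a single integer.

Answer: 4

Working:
Per-block:
  b0: def={b,d,i,t} ue=∅
  b1: def={t} ue={i,t}
  b2: def={s} ue={t}
  b3: def={i,s} ue={s}
  b4: def={d,e} ue={d}
  b5: def={e,i} ue={i}

Live sets:
  b0: in=∅ out={d,i,t}
  b1: in={d,i,t} out={d,i}
  b2: in={i,t} out={i,s,t}
  b3: in={s,t} out={i,t}
  b4: in={d,i} out={i}
  b5: in={i} out=∅

Interference:
  b↔{d,i,t}
  d↔{b,e,i,t}
  e↔{d,i}
  i↔{b,d,e,s,t}
  s↔{i,t}
  t↔{b,d,i,s}

Colouring:
  {b,d,i,t} pairwise interfere (4-clique) ⇒ χ ≥ 4
  4-colouring: c0={i}  c1={d,s}  c2={e,t}  c3={b}
  χ = 4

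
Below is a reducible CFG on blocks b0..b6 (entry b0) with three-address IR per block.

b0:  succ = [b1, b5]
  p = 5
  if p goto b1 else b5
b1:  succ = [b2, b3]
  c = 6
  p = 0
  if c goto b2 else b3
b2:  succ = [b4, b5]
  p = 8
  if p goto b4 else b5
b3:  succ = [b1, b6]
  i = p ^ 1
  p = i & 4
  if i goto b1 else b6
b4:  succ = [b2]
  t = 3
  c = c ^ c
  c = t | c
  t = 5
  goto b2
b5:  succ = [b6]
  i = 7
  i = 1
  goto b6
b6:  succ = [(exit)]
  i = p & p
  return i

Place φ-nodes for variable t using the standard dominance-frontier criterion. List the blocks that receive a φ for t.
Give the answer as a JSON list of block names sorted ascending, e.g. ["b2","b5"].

Answer: ["b2", "b5", "b6"]

Analysis:
idom tree: b1←b0 b2←b1 b3←b1 b4←b2 b5←b0 b6←b0
Dom at joins:
  b1: preds {b0,b3}: {b0} ∩ {b0,b1,b3} = {b0}; idom=b0
  b2: preds {b1,b4}: {b0,b1} ∩ {b0,b1,b2,b4} = {b0,b1}; idom=b1
  b5: preds {b0,b2}: {b0} ∩ {b0,b1,b2} = {b0}; idom=b0
  b6: preds {b3,b5}: {b0,b1,b3} ∩ {b0,b5} = {b0}; idom=b0

DF derivation:
  join b1 pred b0: · stop@b0
  join b1 pred b3: b3→b1 stop@b0
  join b2 pred b1: · stop@b1
  join b2 pred b4: b4→b2 stop@b1
  join b5 pred b0: · stop@b0
  join b5 pred b2: b2→b1 stop@b0
  join b6 pred b3: b3→b1 stop@b0
  join b6 pred b5: b5 stop@b0
  b0 → ∅
  b1 → {b1,b5,b6}
  b2 → {b2,b5}
  b3 → {b1,b6}
  b4 → {b2}
  b5 → {b6}
  b6 → ∅

φ for t: defs {b4}
  DF⁺ = {b2,b5,b6}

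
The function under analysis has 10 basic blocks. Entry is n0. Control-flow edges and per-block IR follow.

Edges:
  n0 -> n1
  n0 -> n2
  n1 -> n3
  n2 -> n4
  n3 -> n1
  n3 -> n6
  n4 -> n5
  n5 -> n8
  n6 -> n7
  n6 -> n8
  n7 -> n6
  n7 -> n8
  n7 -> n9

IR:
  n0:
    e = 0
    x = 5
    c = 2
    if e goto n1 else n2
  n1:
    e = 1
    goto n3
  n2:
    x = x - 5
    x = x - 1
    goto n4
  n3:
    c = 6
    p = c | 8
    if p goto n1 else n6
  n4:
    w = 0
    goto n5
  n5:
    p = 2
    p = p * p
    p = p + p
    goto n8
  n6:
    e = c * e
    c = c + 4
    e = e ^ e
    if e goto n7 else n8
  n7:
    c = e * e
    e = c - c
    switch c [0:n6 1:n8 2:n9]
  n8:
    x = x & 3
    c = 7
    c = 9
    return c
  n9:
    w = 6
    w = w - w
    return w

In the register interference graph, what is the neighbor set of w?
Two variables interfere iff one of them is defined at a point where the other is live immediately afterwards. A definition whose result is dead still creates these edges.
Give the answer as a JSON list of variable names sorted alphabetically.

Answer: ["x"]

Derivation:
def/use:
  n0: {c,e,x} / ∅
  n1: {e} / ∅
  n2: {x} / {x}
  n3: {c,p} / ∅
  n4: {w} / ∅
  n5: {p} / ∅
  n6: {c,e} / {c,e}
  n7: {c,e} / {e}
  n8: {c,x} / {x}
  n9: {w} / ∅

Backward fixpoint:
  live n0: ∅→{x}
  live n1: {x}→{e,x}
  live n2: {x}→{x}
  live n3: {e,x}→{c,e,x}
  live n4: {x}→{x}
  live n5: {x}→{x}
  live n6: {c,e,x}→{e,x}
  live n7: {e,x}→{c,e,x}
  live n8: {x}→∅
  live n9: ∅→∅

Interfere edges:
  c: {e,p,x}
  e: {c,p,x}
  p: {c,e,x}
  w: {x}
  x: {c,e,p,w}

N(w) = ["x"]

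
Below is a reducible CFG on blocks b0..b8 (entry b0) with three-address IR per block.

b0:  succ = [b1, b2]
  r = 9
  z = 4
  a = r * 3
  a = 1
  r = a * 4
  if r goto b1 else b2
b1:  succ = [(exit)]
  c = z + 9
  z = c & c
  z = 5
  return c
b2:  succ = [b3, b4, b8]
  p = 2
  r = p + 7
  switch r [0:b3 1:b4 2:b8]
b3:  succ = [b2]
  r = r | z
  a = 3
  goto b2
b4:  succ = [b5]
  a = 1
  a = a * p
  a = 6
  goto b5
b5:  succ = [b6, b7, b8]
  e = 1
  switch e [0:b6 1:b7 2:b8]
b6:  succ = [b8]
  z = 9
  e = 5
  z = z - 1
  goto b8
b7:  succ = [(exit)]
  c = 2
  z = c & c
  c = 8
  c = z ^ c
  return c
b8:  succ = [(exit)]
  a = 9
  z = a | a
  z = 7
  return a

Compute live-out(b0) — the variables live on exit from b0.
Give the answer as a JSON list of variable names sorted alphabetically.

def/use:
  b0: {a,r,z} / ∅
  b1: {c,z} / {z}
  b2: {p,r} / ∅
  b3: {a,r} / {r,z}
  b4: {a} / {p}
  b5: {e} / ∅
  b6: {e,z} / ∅
  b7: {c,z} / ∅
  b8: {a,z} / ∅

Backward fixpoint:
  b0 li=∅ lo={z}
  b1 li={z} lo=∅
  b2 li={z} lo={p,r,z}
  b3 li={r,z} lo={z}
  b4 li={p} lo=∅
  b5 li=∅ lo=∅
  b6 li=∅ lo=∅
  b7 li=∅ lo=∅
  b8 li=∅ lo=∅

live-out(b0) = ["z"]

Answer: ["z"]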